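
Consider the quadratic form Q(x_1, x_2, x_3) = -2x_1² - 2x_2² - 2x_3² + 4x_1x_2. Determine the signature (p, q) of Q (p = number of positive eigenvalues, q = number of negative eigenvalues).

The associated matrix is A = [[-2, 2, 0], [2, -2, 0], [0, 0, -2]].
Row-reducing A symmetrically gives the diagonal entries -2, 0, -2.
Counting signs: 2 negative, 1 zero.

(0, 2)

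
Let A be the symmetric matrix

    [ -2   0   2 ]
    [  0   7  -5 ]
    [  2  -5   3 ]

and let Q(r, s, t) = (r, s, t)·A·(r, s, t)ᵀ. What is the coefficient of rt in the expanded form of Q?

4

The coefficient of rt is A[1,3] + A[3,1] = 2·2 = 4.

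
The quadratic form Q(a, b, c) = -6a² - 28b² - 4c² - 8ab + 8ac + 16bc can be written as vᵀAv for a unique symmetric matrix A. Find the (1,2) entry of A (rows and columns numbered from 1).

The coefficient of a·b in Q is -8. For a symmetric A this equals A[1,2] + A[2,1] = 2·A[1,2].
So A[1,2] = -8/2 = -4.

-4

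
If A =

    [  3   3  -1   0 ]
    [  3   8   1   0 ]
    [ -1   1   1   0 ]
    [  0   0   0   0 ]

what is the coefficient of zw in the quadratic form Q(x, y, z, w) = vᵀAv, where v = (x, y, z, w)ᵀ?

0

The coefficient of zw is A[3,4] + A[4,3] = 2·0 = 0.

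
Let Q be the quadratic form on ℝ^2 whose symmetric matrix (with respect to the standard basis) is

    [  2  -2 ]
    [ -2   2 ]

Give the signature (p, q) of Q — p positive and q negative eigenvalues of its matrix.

(1, 0)

Applying the same elementary operations to the rows and columns of A produces a congruent diagonal matrix with entries 2, 0.
That gives 1 positive, 1 zero pivots.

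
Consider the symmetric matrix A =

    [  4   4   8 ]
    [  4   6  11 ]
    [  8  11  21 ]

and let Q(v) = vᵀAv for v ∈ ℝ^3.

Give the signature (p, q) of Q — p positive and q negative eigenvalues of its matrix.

(3, 0)

Congruent diagonalization of A (simultaneous row and column reduction) yields pivots 4, 2, 1/2.
So there are 3 positive pivots.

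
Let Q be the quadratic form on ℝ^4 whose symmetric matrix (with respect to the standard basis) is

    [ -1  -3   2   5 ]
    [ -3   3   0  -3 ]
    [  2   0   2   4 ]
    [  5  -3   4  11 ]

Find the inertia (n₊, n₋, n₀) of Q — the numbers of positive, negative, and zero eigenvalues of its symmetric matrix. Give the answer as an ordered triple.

Symmetric row and column elimination reduces A to a congruent diagonal form with pivots -1, 12, 3, 2/3.
So there are 3 positive, 1 negative pivots.

(3, 1, 0)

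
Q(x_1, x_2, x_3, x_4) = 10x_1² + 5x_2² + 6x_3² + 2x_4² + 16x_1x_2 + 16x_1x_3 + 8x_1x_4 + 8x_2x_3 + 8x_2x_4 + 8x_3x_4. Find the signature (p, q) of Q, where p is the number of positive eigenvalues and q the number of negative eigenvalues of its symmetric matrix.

Write A = [[10, 8, 8, 4], [8, 5, 4, 4], [8, 4, 6, 4], [4, 4, 4, 2]].
Row-reducing A symmetrically gives the diagonal entries 10, -7/5, 26/7, 10/13.
Counting signs: 3 positive, 1 negative.

(3, 1)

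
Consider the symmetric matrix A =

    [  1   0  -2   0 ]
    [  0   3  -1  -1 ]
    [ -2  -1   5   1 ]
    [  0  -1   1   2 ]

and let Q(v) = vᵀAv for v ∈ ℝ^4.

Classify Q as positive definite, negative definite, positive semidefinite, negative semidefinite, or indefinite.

positive definite

Symmetric row and column elimination reduces A to a congruent diagonal form with pivots 1, 3, 2/3, 1.
That gives 4 positive pivots.
Hence Q is positive definite.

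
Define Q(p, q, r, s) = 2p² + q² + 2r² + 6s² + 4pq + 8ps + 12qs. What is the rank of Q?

4

The symmetric matrix is A = [[2, 2, 0, 4], [2, 1, 0, 6], [0, 0, 2, 0], [4, 6, 0, 6]].
Congruent diagonalization of A (simultaneous row and column reduction) yields pivots 2, -1, 2, 2.
So there are 3 positive, 1 negative pivots.
The rank is the number of nonzero pivots: 4.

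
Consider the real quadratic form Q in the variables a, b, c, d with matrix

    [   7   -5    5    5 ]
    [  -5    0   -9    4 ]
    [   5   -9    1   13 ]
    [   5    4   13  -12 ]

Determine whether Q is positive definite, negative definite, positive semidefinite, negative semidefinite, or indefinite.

indefinite

Congruent diagonalization of A (simultaneous row and column reduction) yields pivots 7, -25/7, 142/25, -20/71.
So there are 2 positive, 2 negative pivots.
Hence Q is indefinite.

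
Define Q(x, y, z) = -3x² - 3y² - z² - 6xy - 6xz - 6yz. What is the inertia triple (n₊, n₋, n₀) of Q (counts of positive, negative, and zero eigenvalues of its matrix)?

Write A = [[-3, -3, -3], [-3, -3, -3], [-3, -3, -1]].
Row-reducing A symmetrically gives the diagonal entries -3, 0, 2.
So there are 1 positive, 1 negative, 1 zero pivots.

(1, 1, 1)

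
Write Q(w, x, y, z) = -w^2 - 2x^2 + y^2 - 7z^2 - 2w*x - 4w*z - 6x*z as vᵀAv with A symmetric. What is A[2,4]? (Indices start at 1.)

-3

The coefficient of x·z in Q is -6. For a symmetric A this equals A[2,4] + A[4,2] = 2·A[2,4].
So A[2,4] = -6/2 = -3.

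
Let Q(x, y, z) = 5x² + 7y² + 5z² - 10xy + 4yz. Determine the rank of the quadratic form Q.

3

The symmetric matrix is A = [[5, -5, 0], [-5, 7, 2], [0, 2, 5]].
Congruent diagonalization of A (simultaneous row and column reduction) yields pivots 5, 2, 3.
So there are 3 positive pivots.
The rank is the number of nonzero pivots: 3.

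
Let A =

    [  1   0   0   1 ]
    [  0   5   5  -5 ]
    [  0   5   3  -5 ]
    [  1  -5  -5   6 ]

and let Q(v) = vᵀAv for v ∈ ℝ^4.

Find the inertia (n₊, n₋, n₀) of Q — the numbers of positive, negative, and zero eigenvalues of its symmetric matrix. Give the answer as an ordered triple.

(2, 1, 1)

Applying the same elementary operations to the rows and columns of A produces a congruent diagonal matrix with entries 1, 5, -2, 0.
Counting signs: 2 positive, 1 negative, 1 zero.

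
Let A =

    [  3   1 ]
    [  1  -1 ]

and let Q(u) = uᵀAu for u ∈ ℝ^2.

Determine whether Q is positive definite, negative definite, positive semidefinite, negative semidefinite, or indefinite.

Symmetric row and column elimination reduces A to a congruent diagonal form with pivots 3, -4/3.
Counting signs: 1 positive, 1 negative.
Hence Q is indefinite.

indefinite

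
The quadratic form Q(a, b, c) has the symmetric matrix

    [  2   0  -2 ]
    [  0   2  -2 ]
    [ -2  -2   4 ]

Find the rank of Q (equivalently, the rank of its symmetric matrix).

Applying the same elementary operations to the rows and columns of A produces a congruent diagonal matrix with entries 2, 2, 0.
So there are 2 positive, 1 zero pivots.
The rank is the number of nonzero pivots: 2.

2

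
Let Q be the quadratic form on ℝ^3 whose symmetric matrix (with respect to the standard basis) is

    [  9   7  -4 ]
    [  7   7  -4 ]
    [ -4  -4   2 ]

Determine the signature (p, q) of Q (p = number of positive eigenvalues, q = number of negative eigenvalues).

Symmetric row and column elimination reduces A to a congruent diagonal form with pivots 9, 14/9, -2/7.
That gives 2 positive, 1 negative pivots.

(2, 1)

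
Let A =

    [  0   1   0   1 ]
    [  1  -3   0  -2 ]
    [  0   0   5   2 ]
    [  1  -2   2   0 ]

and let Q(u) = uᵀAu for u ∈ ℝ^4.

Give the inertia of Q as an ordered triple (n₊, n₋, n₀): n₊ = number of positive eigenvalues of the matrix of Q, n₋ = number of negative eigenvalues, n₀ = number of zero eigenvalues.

By Sylvester's law of inertia any congruent diagonalization of A has 3 positive, 1 negative and 0 zero entries.

(3, 1, 0)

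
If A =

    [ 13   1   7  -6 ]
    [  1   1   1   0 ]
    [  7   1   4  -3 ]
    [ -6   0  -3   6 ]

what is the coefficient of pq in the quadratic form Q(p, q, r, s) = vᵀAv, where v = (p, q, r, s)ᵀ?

2

The coefficient of pq is A[1,2] + A[2,1] = 2·1 = 2.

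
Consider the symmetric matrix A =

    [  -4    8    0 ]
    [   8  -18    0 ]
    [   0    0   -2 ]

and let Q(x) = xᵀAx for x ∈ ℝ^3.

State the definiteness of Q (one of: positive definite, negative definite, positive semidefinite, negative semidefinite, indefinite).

negative definite

Leading principal minors: Δ_1 = -4, Δ_2 = 8, Δ_3 = -16.
The signs alternate starting with Δ_1 < 0, so by Sylvester's criterion Q is negative definite.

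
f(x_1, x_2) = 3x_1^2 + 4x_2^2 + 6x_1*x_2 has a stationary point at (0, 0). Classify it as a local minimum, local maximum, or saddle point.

The Hessian at the origin is H = [[6, 6], [6, 8]].
det H = 6·8 − (6)² = 12 > 0 and H[1,1] = 6 > 0, so H is positive definite.
Therefore the origin is a local minimum.

local minimum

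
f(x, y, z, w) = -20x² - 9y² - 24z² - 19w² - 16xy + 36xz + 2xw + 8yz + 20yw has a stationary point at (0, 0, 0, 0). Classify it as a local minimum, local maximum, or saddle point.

The Hessian at the origin is H = [[-40, -16, 36, 2], [-16, -18, 8, 20], [36, 8, -48, 0], [2, 20, 0, -38]].
An LDLᵀ factorisation of H has diagonal entries -40, -58/5, -350/29, 2/7.
That gives 1 positive, 3 negative pivots.
H is indefinite, so the origin is a saddle point.

saddle point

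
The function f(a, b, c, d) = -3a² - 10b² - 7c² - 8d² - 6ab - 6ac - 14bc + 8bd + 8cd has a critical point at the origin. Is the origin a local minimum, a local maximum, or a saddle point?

local maximum

The Hessian at the origin is H = [[-6, -6, -6, 0], [-6, -20, -14, 8], [-6, -14, -14, 8], [0, 8, 8, -16]].
Symmetric row and column elimination reduces H to a congruent diagonal form with pivots -6, -14, -24/7, -8.
Counting signs: 4 negative.
H is negative definite, so the origin is a strict local maximum.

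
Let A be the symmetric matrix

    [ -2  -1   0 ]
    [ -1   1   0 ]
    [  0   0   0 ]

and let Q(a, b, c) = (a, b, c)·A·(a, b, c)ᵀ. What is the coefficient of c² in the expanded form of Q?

The coefficient of c² is the diagonal entry A[3,3] = 0.

0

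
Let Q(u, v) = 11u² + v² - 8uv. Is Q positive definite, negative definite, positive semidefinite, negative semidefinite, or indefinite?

The symmetric matrix of Q is [[11, -4], [-4, 1]].
For the 2×2 matrix [[11, -4], [-4, 1]]: det = 11·1 − (-4)² = -5, trace = 12.
det < 0 so the eigenvalues have opposite signs; the form is indefinite.

indefinite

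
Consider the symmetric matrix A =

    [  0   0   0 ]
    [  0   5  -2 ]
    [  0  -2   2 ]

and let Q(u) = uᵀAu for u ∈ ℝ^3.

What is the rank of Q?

Congruent diagonalization of A (simultaneous row and column reduction) yields pivots 0, 5, 6/5.
So there are 2 positive, 1 zero pivots.
The rank is the number of nonzero pivots: 2.

2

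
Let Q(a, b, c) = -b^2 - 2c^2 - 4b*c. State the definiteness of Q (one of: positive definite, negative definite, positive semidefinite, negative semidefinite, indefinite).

The associated matrix is A = [[0, 0, 0], [0, -1, -2], [0, -2, -2]].
Applying the same elementary operations to the rows and columns of A produces a congruent diagonal matrix with entries 0, -1, 2.
That gives 1 positive, 1 negative, 1 zero pivots.
Hence Q is indefinite.

indefinite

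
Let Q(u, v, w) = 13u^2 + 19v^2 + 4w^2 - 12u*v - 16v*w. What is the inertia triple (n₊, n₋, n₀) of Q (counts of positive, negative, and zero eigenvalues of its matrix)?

The symmetric matrix is A = [[13, -6, 0], [-6, 19, -8], [0, -8, 4]].
An LDLᵀ factorisation of A has diagonal entries 13, 211/13, 12/211.
That gives 3 positive pivots.

(3, 0, 0)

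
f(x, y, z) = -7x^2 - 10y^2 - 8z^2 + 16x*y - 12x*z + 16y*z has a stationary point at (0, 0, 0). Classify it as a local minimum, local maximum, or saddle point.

local maximum

The Hessian at the origin is H = [[-14, 16, -12], [16, -20, 16], [-12, 16, -16]].
Symmetric row and column elimination reduces H to a congruent diagonal form with pivots -14, -12/7, -8/3.
So there are 3 negative pivots.
H is negative definite, so the origin is a strict local maximum.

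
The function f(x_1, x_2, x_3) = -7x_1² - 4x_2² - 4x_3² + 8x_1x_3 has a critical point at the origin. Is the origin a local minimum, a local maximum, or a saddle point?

local maximum

The Hessian at the origin is H = [[-14, 0, 8], [0, -8, 0], [8, 0, -8]].
Symmetric row and column elimination reduces H to a congruent diagonal form with pivots -14, -8, -24/7.
That gives 3 negative pivots.
H is negative definite, so the origin is a strict local maximum.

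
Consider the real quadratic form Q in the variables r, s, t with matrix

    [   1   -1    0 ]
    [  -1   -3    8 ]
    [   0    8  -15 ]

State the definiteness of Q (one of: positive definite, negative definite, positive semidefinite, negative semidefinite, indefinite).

indefinite

Congruent diagonalization of A (simultaneous row and column reduction) yields pivots 1, -4, 1.
Counting signs: 2 positive, 1 negative.
Hence Q is indefinite.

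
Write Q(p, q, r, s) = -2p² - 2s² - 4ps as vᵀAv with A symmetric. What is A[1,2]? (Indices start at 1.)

The coefficient of p·q in Q is 0. For a symmetric A this equals A[1,2] + A[2,1] = 2·A[1,2].
So A[1,2] = 0/2 = 0.

0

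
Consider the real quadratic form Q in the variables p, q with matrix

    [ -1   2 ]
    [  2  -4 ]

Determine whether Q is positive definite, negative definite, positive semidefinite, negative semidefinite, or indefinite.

negative semidefinite

Applying the same elementary operations to the rows and columns of A produces a congruent diagonal matrix with entries -1, 0.
Counting signs: 1 negative, 1 zero.
Hence Q is negative semidefinite.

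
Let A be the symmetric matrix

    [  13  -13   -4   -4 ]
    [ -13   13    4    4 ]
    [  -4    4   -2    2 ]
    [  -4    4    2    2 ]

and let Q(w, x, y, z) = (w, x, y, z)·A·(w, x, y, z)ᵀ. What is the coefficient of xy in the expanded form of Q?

8

The coefficient of xy is A[2,3] + A[3,2] = 2·4 = 8.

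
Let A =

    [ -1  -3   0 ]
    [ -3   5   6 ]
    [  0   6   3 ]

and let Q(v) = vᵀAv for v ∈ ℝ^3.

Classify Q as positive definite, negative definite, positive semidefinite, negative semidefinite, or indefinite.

An LDLᵀ factorisation of A has diagonal entries -1, 14, 3/7.
So there are 2 positive, 1 negative pivots.
Hence Q is indefinite.

indefinite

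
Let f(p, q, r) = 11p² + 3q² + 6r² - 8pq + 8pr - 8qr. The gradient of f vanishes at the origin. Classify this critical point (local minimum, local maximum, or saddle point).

The Hessian at the origin is H = [[22, -8, 8], [-8, 6, -8], [8, -8, 12]].
An LDLᵀ factorisation of H has diagonal entries 22, 34/11, 12/17.
So there are 3 positive pivots.
H is positive definite, so the origin is a strict local minimum.

local minimum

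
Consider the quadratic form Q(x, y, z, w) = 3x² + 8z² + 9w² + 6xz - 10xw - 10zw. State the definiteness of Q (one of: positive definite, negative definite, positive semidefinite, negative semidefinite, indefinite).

The symmetric matrix is A = [[3, 0, 3, -5], [0, 0, 0, 0], [3, 0, 8, -5], [-5, 0, -5, 9]].
Row-reducing A symmetrically gives the diagonal entries 3, 0, 5, 2/3.
That gives 3 positive, 1 zero pivots.
Hence Q is positive semidefinite.

positive semidefinite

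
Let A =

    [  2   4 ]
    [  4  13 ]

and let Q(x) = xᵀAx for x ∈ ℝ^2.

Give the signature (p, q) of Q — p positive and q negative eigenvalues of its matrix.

Row-reducing A symmetrically gives the diagonal entries 2, 5.
Counting signs: 2 positive.

(2, 0)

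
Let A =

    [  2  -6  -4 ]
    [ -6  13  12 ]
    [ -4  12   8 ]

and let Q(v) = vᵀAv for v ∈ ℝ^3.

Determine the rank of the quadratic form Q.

2

Row-reducing A symmetrically gives the diagonal entries 2, -5, 0.
So there are 1 positive, 1 negative, 1 zero pivots.
The rank is the number of nonzero pivots: 2.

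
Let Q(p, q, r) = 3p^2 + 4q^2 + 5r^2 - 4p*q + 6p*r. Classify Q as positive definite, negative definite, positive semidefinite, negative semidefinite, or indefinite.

The symmetric matrix of Q is A = [[3, -2, 3], [-2, 4, 0], [3, 0, 5]].
Leading principal minors: Δ_1 = 3, Δ_2 = 8, Δ_3 = 4.
All leading principal minors are positive, so by Sylvester's criterion Q is positive definite.

positive definite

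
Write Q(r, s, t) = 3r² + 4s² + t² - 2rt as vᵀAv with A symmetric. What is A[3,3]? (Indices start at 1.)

The coefficient of t² in Q is 1, and that is exactly A[3,3].

1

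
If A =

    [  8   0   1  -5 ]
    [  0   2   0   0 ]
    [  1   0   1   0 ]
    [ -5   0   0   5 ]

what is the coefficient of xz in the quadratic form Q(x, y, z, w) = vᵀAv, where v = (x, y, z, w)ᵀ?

2

The coefficient of xz is A[1,3] + A[3,1] = 2·1 = 2.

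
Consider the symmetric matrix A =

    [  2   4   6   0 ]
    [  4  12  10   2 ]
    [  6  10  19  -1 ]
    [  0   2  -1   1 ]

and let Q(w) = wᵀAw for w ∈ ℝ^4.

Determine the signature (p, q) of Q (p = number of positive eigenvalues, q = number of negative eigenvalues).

Symmetric row and column elimination reduces A to a congruent diagonal form with pivots 2, 4, 0, 0.
So there are 2 positive, 2 zero pivots.

(2, 0)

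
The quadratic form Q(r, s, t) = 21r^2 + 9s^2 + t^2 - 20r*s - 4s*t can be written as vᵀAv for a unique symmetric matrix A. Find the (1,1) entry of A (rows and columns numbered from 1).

The coefficient of r^2 in Q is 21, and that is exactly A[1,1].

21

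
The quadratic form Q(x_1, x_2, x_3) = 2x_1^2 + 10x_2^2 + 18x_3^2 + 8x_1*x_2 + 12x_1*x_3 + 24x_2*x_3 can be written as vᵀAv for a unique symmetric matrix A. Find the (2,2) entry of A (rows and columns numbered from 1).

The coefficient of x_2^2 in Q is 10, and that is exactly A[2,2].

10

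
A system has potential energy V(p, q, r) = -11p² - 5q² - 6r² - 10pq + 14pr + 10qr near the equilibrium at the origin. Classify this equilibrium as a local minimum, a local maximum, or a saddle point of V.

local maximum

The Hessian at the origin is H = [[-22, -10, 14], [-10, -10, 10], [14, 10, -12]].
Congruent diagonalization of H (simultaneous row and column reduction) yields pivots -22, -60/11, -2/3.
Counting signs: 3 negative.
H is negative definite, so the origin is a strict local maximum.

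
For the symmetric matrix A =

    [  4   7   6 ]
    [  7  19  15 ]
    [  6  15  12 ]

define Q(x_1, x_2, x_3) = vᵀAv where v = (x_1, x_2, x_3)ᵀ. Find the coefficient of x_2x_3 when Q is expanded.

30

The coefficient of x_2x_3 is A[2,3] + A[3,2] = 2·15 = 30.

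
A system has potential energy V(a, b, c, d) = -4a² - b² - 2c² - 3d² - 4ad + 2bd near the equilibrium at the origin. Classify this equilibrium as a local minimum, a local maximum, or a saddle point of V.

The Hessian at the origin is H = [[-8, 0, 0, -4], [0, -2, 0, 2], [0, 0, -4, 0], [-4, 2, 0, -6]].
An LDLᵀ factorisation of H has diagonal entries -8, -2, -4, -2.
That gives 4 negative pivots.
H is negative definite, so the origin is a strict local maximum.

local maximum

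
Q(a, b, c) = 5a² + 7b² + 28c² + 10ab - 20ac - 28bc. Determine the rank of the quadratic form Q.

The symmetric matrix is A = [[5, 5, -10], [5, 7, -14], [-10, -14, 28]].
Symmetric row and column elimination reduces A to a congruent diagonal form with pivots 5, 2, 0.
So there are 2 positive, 1 zero pivots.
The rank is the number of nonzero pivots: 2.

2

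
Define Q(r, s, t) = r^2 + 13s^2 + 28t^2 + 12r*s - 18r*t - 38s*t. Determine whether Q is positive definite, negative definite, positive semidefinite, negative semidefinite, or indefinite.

The symmetric matrix is A = [[1, 6, -9], [6, 13, -19], [-9, -19, 28]].
Symmetric row and column elimination reduces A to a congruent diagonal form with pivots 1, -23, 6/23.
Counting signs: 2 positive, 1 negative.
Hence Q is indefinite.

indefinite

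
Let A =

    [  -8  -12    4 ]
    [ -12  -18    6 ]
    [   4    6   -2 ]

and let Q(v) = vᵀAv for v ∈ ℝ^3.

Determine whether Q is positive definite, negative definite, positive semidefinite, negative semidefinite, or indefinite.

Row-reducing A symmetrically gives the diagonal entries -8, 0, 0.
That gives 1 negative, 2 zero pivots.
Hence Q is negative semidefinite.

negative semidefinite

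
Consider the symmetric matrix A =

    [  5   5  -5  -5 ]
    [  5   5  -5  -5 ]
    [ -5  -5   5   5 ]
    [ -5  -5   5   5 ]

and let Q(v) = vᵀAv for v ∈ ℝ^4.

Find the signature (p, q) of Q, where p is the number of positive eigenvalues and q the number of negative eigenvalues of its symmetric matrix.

Symmetric row and column elimination reduces A to a congruent diagonal form with pivots 5, 0, 0, 0.
That gives 1 positive, 3 zero pivots.

(1, 0)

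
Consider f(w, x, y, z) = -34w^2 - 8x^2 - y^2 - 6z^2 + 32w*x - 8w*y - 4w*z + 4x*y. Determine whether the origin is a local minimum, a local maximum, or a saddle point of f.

local maximum

The Hessian at the origin is H = [[-68, 32, -8, -4], [32, -16, 4, 0], [-8, 4, -2, 0], [-4, 0, 0, -12]].
An LDLᵀ factorisation of H has diagonal entries -68, -16/17, -1, -8.
Counting signs: 4 negative.
H is negative definite, so the origin is a strict local maximum.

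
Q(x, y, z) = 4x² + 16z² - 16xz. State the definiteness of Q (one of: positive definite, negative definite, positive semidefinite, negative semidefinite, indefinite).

The associated matrix is A = [[4, 0, -8], [0, 0, 0], [-8, 0, 16]].
Row-reducing A symmetrically gives the diagonal entries 4, 0, 0.
So there are 1 positive, 2 zero pivots.
Hence Q is positive semidefinite.

positive semidefinite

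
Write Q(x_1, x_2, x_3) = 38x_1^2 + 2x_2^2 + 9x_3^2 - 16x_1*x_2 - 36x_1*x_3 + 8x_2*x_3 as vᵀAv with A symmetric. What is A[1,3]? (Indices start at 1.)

The coefficient of x_1·x_3 in Q is -36. For a symmetric A this equals A[1,3] + A[3,1] = 2·A[1,3].
So A[1,3] = -36/2 = -18.

-18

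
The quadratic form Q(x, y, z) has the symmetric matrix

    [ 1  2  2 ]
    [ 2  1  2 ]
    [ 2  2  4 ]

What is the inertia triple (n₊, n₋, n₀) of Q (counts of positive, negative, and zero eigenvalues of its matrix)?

An LDLᵀ factorisation of A has diagonal entries 1, -3, 4/3.
Counting signs: 2 positive, 1 negative.

(2, 1, 0)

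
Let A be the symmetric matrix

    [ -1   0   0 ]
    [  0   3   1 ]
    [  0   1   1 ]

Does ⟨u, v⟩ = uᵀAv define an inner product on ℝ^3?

Applying the same elementary operations to the rows and columns of A produces a congruent diagonal matrix with entries -1, 3, 2/3.
So there are 2 positive, 1 negative pivots.
Hence Q is indefinite.
⟨·,·⟩ is an inner product exactly when A is positive definite.

no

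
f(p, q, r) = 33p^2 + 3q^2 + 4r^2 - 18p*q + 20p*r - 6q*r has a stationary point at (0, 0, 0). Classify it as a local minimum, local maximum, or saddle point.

local minimum

The Hessian at the origin is H = [[66, -18, 20], [-18, 6, -6], [20, -6, 8]].
Applying the same elementary operations to the rows and columns of H produces a congruent diagonal matrix with entries 66, 12/11, 5/3.
Counting signs: 3 positive.
H is positive definite, so the origin is a strict local minimum.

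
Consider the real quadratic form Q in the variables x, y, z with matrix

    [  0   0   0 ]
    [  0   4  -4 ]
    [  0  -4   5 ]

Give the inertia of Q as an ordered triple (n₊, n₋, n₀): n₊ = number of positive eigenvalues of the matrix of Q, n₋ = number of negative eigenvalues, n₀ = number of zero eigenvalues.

(2, 0, 1)

Row-reducing A symmetrically gives the diagonal entries 0, 4, 1.
Counting signs: 2 positive, 1 zero.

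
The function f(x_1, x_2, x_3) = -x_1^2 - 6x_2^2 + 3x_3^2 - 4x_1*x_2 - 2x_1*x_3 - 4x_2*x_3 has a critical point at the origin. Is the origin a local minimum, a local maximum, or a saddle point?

saddle point

The Hessian at the origin is H = [[-2, -4, -2], [-4, -12, -4], [-2, -4, 6]].
Congruent diagonalization of H (simultaneous row and column reduction) yields pivots -2, -4, 8.
So there are 1 positive, 2 negative pivots.
H is indefinite, so the origin is a saddle point.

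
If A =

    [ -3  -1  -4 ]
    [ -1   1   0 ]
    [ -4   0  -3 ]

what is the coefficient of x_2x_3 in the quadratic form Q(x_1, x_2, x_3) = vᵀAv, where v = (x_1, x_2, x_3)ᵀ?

The coefficient of x_2x_3 is A[2,3] + A[3,2] = 2·0 = 0.

0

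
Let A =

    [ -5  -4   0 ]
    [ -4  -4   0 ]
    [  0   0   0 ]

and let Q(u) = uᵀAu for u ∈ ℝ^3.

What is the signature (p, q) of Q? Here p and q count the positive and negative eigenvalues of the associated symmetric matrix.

Symmetric row and column elimination reduces A to a congruent diagonal form with pivots -5, -4/5, 0.
Counting signs: 2 negative, 1 zero.

(0, 2)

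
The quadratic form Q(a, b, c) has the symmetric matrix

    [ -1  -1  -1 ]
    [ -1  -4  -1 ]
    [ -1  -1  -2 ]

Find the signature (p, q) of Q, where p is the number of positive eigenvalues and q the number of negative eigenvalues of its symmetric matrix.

(0, 3)

Applying the same elementary operations to the rows and columns of A produces a congruent diagonal matrix with entries -1, -3, -1.
So there are 3 negative pivots.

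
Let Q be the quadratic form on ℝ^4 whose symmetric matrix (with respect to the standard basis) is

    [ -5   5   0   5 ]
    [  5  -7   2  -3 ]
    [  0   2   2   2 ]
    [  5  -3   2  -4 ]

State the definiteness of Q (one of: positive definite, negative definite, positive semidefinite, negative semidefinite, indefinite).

indefinite

Congruent diagonalization of A (simultaneous row and column reduction) yields pivots -5, -2, 4, -1.
Counting signs: 1 positive, 3 negative.
Hence Q is indefinite.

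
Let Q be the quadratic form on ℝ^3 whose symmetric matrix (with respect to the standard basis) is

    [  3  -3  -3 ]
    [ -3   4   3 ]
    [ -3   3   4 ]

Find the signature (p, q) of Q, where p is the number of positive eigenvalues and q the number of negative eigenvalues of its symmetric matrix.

(3, 0)

Applying the same elementary operations to the rows and columns of A produces a congruent diagonal matrix with entries 3, 1, 1.
So there are 3 positive pivots.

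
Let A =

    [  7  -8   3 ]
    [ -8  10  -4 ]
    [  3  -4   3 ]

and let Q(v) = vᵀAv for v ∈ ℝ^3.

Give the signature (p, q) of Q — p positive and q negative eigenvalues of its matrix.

(3, 0)

An LDLᵀ factorisation of A has diagonal entries 7, 6/7, 4/3.
So there are 3 positive pivots.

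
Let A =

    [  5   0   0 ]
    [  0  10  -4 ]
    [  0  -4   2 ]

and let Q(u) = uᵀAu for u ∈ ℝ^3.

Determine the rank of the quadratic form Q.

Symmetric row and column elimination reduces A to a congruent diagonal form with pivots 5, 10, 2/5.
That gives 3 positive pivots.
The rank is the number of nonzero pivots: 3.

3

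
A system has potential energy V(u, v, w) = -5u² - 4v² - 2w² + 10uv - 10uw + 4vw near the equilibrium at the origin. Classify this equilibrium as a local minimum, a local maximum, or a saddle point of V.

saddle point

The Hessian at the origin is H = [[-10, 10, -10], [10, -8, 4], [-10, 4, -4]].
Applying the same elementary operations to the rows and columns of H produces a congruent diagonal matrix with entries -10, 2, -12.
So there are 1 positive, 2 negative pivots.
H is indefinite, so the origin is a saddle point.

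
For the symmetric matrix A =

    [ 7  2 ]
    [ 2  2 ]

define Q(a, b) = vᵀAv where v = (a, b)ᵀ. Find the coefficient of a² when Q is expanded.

7

The coefficient of a² is the diagonal entry A[1,1] = 7.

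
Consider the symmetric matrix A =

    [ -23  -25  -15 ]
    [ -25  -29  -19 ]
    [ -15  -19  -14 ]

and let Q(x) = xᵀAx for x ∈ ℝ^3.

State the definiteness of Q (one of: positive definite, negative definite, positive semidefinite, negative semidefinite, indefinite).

negative definite

Leading principal minors: Δ_1 = -23, Δ_2 = 42, Δ_3 = -10.
The signs alternate starting with Δ_1 < 0, so by Sylvester's criterion Q is negative definite.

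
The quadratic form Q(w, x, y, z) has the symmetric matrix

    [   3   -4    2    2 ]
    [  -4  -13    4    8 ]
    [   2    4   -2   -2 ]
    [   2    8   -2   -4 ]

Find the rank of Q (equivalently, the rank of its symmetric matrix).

Applying the same elementary operations to the rows and columns of A produces a congruent diagonal matrix with entries 3, -55/3, -10/11, 6/5.
So there are 2 positive, 2 negative pivots.
The rank is the number of nonzero pivots: 4.

4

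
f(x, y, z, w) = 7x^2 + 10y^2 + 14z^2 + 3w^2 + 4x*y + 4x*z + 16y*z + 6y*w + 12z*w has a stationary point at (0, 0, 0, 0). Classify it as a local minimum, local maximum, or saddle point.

The Hessian at the origin is H = [[14, 4, 4, 0], [4, 20, 16, 6], [4, 16, 28, 12], [0, 6, 12, 6]].
Row-reducing H symmetrically gives the diagonal entries 14, 132/7, 500/33, 3/5.
That gives 4 positive pivots.
H is positive definite, so the origin is a strict local minimum.

local minimum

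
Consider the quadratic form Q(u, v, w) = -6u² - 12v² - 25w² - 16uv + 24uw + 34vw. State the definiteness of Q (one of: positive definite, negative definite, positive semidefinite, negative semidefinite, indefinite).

The symmetric matrix of Q is A = [[-6, -8, 12], [-8, -12, 17], [12, 17, -25]].
Leading principal minors: Δ_1 = -6, Δ_2 = 8, Δ_3 = -2.
The signs alternate starting with Δ_1 < 0, so by Sylvester's criterion Q is negative definite.

negative definite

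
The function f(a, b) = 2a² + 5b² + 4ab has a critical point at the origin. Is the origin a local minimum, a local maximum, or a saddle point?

The Hessian at the origin is H = [[4, 4], [4, 10]].
det H = 4·10 − (4)² = 24 > 0 and H[1,1] = 4 > 0, so H is positive definite.
Therefore the origin is a local minimum.

local minimum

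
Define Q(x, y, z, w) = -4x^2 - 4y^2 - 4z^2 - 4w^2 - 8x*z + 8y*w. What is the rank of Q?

2

The associated matrix is A = [[-4, 0, -4, 0], [0, -4, 0, 4], [-4, 0, -4, 0], [0, 4, 0, -4]].
Symmetric row and column elimination reduces A to a congruent diagonal form with pivots -4, -4, 0, 0.
So there are 2 negative, 2 zero pivots.
The rank is the number of nonzero pivots: 2.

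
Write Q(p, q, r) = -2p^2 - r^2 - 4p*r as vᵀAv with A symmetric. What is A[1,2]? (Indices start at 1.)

The coefficient of p·q in Q is 0. For a symmetric A this equals A[1,2] + A[2,1] = 2·A[1,2].
So A[1,2] = 0/2 = 0.

0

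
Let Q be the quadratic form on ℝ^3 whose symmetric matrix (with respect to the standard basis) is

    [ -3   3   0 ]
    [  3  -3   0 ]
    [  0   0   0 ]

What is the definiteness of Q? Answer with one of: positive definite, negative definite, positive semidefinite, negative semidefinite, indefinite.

negative semidefinite

Applying the same elementary operations to the rows and columns of A produces a congruent diagonal matrix with entries -3, 0, 0.
So there are 1 negative, 2 zero pivots.
Hence Q is negative semidefinite.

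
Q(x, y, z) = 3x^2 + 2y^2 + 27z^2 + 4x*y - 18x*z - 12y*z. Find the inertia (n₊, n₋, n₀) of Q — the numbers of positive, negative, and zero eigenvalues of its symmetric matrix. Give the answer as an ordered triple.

(2, 0, 1)

The symmetric matrix is A = [[3, 2, -9], [2, 2, -6], [-9, -6, 27]].
Congruent diagonalization of A (simultaneous row and column reduction) yields pivots 3, 2/3, 0.
Counting signs: 2 positive, 1 zero.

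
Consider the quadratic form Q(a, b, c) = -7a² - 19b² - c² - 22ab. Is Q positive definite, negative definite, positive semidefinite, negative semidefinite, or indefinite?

The symmetric matrix of Q is A = [[-7, -11, 0], [-11, -19, 0], [0, 0, -1]].
Leading principal minors: Δ_1 = -7, Δ_2 = 12, Δ_3 = -12.
The signs alternate starting with Δ_1 < 0, so by Sylvester's criterion Q is negative definite.

negative definite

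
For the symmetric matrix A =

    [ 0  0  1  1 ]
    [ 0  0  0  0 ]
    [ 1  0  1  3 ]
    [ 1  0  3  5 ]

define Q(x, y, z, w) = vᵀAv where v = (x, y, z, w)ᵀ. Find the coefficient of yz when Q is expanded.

0

The coefficient of yz is A[2,3] + A[3,2] = 2·0 = 0.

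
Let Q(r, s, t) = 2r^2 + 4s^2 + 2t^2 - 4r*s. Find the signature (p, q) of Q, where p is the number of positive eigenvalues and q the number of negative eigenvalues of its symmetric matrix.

The associated matrix is A = [[2, -2, 0], [-2, 4, 0], [0, 0, 2]].
An LDLᵀ factorisation of A has diagonal entries 2, 2, 2.
That gives 3 positive pivots.

(3, 0)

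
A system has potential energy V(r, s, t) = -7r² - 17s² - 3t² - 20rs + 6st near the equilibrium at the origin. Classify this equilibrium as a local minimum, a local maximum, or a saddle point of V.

The Hessian at the origin is H = [[-14, -20, 0], [-20, -34, 6], [0, 6, -6]].
An LDLᵀ factorisation of H has diagonal entries -14, -38/7, 12/19.
Counting signs: 1 positive, 2 negative.
H is indefinite, so the origin is a saddle point.

saddle point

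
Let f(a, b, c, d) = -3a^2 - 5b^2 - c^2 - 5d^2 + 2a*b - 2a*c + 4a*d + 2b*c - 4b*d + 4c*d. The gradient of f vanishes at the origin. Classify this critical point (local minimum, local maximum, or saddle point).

local maximum

The Hessian at the origin is H = [[-6, 2, -2, 4], [2, -10, 2, -4], [-2, 2, -2, 4], [4, -4, 4, -10]].
Row-reducing H symmetrically gives the diagonal entries -6, -28/3, -8/7, -2.
That gives 4 negative pivots.
H is negative definite, so the origin is a strict local maximum.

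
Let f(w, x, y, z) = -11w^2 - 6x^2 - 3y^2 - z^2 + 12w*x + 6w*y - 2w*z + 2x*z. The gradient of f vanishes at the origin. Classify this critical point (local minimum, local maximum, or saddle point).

local maximum

The Hessian at the origin is H = [[-22, 12, 6, -2], [12, -12, 0, 2], [6, 0, -6, 0], [-2, 2, 0, -2]].
Symmetric row and column elimination reduces H to a congruent diagonal form with pivots -22, -60/11, -12/5, -5/3.
That gives 4 negative pivots.
H is negative definite, so the origin is a strict local maximum.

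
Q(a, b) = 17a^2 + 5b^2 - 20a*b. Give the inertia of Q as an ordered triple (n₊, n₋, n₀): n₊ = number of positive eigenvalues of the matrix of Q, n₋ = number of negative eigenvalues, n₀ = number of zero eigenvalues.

The associated matrix is A = [[17, -10], [-10, 5]].
Symmetric row and column elimination reduces A to a congruent diagonal form with pivots 17, -15/17.
Counting signs: 1 positive, 1 negative.

(1, 1, 0)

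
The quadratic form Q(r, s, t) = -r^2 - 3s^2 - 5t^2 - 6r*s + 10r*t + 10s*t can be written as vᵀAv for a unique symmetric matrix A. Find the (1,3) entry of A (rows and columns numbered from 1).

The coefficient of r·t in Q is 10. For a symmetric A this equals A[1,3] + A[3,1] = 2·A[1,3].
So A[1,3] = 10/2 = 5.

5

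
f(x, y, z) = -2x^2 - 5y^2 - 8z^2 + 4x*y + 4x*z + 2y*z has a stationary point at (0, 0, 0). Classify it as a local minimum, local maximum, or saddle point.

local maximum

The Hessian at the origin is H = [[-4, 4, 4], [4, -10, 2], [4, 2, -16]].
Symmetric row and column elimination reduces H to a congruent diagonal form with pivots -4, -6, -6.
That gives 3 negative pivots.
H is negative definite, so the origin is a strict local maximum.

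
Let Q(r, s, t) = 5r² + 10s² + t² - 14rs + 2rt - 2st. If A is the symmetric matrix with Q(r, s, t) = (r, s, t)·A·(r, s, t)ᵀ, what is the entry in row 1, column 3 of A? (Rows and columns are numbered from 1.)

The coefficient of r·t in Q is 2. For a symmetric A this equals A[1,3] + A[3,1] = 2·A[1,3].
So A[1,3] = 2/2 = 1.

1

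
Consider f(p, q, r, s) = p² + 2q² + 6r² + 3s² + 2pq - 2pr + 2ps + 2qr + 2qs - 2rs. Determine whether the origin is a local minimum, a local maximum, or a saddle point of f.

local minimum

The Hessian at the origin is H = [[2, 2, -2, 2], [2, 4, 2, 2], [-2, 2, 12, -2], [2, 2, -2, 6]].
Symmetric row and column elimination reduces H to a congruent diagonal form with pivots 2, 2, 2, 4.
So there are 4 positive pivots.
H is positive definite, so the origin is a strict local minimum.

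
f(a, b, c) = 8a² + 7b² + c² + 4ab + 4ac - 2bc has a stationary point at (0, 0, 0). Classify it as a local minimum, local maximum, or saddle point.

The Hessian at the origin is H = [[16, 4, 4], [4, 14, -2], [4, -2, 2]].
Symmetric row and column elimination reduces H to a congruent diagonal form with pivots 16, 13, 4/13.
That gives 3 positive pivots.
H is positive definite, so the origin is a strict local minimum.

local minimum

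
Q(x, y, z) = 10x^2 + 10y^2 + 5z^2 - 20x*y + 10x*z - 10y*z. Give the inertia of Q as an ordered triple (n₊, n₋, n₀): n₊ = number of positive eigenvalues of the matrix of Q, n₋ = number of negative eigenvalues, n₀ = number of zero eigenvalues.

(2, 0, 1)

The associated matrix is A = [[10, -10, 5], [-10, 10, -5], [5, -5, 5]].
Row-reducing A symmetrically gives the diagonal entries 10, 0, 5/2.
So there are 2 positive, 1 zero pivots.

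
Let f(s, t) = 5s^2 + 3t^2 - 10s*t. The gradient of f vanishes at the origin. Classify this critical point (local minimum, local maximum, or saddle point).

saddle point

The Hessian at the origin is H = [[10, -10], [-10, 6]].
det H = 10·6 − (-10)² = -40 < 0, so H is indefinite.
Therefore the origin is a saddle point.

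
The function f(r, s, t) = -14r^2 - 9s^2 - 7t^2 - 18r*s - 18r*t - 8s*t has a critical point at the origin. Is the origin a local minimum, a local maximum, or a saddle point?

local maximum

The Hessian at the origin is H = [[-28, -18, -18], [-18, -18, -8], [-18, -8, -14]].
Symmetric row and column elimination reduces H to a congruent diagonal form with pivots -28, -45/7, -4/9.
Counting signs: 3 negative.
H is negative definite, so the origin is a strict local maximum.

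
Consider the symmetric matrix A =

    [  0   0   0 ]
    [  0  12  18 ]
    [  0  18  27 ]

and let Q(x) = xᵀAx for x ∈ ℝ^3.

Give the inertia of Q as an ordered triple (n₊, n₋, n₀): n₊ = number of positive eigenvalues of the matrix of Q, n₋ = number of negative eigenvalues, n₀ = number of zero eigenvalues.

(1, 0, 2)

Symmetric row and column elimination reduces A to a congruent diagonal form with pivots 0, 12, 0.
That gives 1 positive, 2 zero pivots.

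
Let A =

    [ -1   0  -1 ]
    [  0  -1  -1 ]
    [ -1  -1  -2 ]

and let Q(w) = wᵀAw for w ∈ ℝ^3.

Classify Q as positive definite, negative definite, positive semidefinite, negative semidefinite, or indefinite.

Row-reducing A symmetrically gives the diagonal entries -1, -1, 0.
Counting signs: 2 negative, 1 zero.
Hence Q is negative semidefinite.

negative semidefinite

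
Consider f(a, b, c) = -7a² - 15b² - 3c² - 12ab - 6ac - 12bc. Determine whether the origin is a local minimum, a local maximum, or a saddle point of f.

The Hessian at the origin is H = [[-14, -12, -6], [-12, -30, -12], [-6, -12, -6]].
An LDLᵀ factorisation of H has diagonal entries -14, -138/7, -24/23.
That gives 3 negative pivots.
H is negative definite, so the origin is a strict local maximum.

local maximum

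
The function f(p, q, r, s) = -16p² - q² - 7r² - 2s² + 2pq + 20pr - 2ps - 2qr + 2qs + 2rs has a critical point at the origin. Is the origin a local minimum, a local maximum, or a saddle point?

local maximum

The Hessian at the origin is H = [[-32, 2, 20, -2], [2, -2, -2, 2], [20, -2, -14, 2], [-2, 2, 2, -4]].
Symmetric row and column elimination reduces H to a congruent diagonal form with pivots -32, -15/8, -6/5, -2.
So there are 4 negative pivots.
H is negative definite, so the origin is a strict local maximum.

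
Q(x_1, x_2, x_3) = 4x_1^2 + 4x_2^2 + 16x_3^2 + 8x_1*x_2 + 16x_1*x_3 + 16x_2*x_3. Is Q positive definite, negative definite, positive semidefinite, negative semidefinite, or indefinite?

Write A = [[4, 4, 8], [4, 4, 8], [8, 8, 16]].
Row-reducing A symmetrically gives the diagonal entries 4, 0, 0.
Counting signs: 1 positive, 2 zero.
Hence Q is positive semidefinite.

positive semidefinite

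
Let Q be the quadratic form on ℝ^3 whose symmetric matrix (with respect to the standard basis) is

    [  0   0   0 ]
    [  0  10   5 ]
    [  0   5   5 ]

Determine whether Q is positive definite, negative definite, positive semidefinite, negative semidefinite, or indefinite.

Congruent diagonalization of A (simultaneous row and column reduction) yields pivots 0, 10, 5/2.
Counting signs: 2 positive, 1 zero.
Hence Q is positive semidefinite.

positive semidefinite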